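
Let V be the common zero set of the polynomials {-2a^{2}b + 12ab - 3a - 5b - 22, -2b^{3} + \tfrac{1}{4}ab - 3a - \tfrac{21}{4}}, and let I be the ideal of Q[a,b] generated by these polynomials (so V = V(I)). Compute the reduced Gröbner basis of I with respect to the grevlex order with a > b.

f_1 = -2a^{2}b + 12ab - 3a - 5b - 22, LT = a^{2}b.
f_2 = -2b^{3} + \tfrac{1}{4}ab - 3a - \tfrac{21}{4}, LT = b^{3}.

S(f_1,f_2): lcm = a^{2}b^{3}. S = \tfrac{1}{8}a^{3}b - 6ab^{3} - \tfrac{3}{2}a^{3} + \tfrac{3}{2}ab^{2} + \tfrac{5}{2}b^{3} - \tfrac{21}{8}a^{2} + 11b^{2}.
  reduce S modulo (f_1, f_2):
  remainder -\tfrac{3}{2}a^{3} + \tfrac{3}{2}ab^{2} + \tfrac{99}{16}a^{2} + 11b^{2} + \tfrac{85}{8}a - \tfrac{105}{16} ≠ 0; add g_3 = -\tfrac{3}{2}a^{3} + \tfrac{3}{2}ab^{2} + \tfrac{99}{16}a^{2} + 11b^{2} + \tfrac{85}{8}a - \tfrac{105}{16} to the basis.

The other S-polynomials (S(f_1,g_3), S(f_2,g_3)) all reduce to 0 modulo the current basis, so we have a Gröbner basis.

G = {a^{3} - ab^{2} - \tfrac{33}{8}a^{2} - \tfrac{22}{3}b^{2} - \tfrac{85}{12}a + \tfrac{35}{8}, a^{2}b - 6ab + \tfrac{3}{2}a + \tfrac{5}{2}b + 11, b^{3} - \tfrac{1}{8}ab + \tfrac{3}{2}a + \tfrac{21}{8}}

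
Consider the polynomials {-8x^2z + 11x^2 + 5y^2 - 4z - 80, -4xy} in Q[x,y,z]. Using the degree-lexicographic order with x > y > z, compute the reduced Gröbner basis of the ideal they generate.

f_1 = -8x^2z + 11x^2 + 5y^2 - 4z - 80, LT = x^2z.
f_2 = -4xy, LT = xy.

S(f_1,f_2): lcm = x^2yz. S = -11/8x^2y - 5/8y^3 + 1/2yz + 10y.
  reduce S modulo (f_1, f_2):
  remainder -5/8y^3 + 1/2yz + 10y ≠ 0; add g_3 = -5/8y^3 + 1/2yz + 10y to the basis.

The other S-polynomials (S(f_1,g_3), S(f_2,g_3)) all reduce to 0 modulo the current basis, so we have a Gröbner basis.

G = {x^2z - 11/8x^2 - 5/8y^2 + 1/2z + 10, y^3 - 4/5yz - 16y, xy}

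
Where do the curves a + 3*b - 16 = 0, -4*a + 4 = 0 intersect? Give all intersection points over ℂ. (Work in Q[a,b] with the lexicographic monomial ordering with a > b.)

Compute a lex Gröbner basis by Buchberger's algorithm.
f_1 = a + 3*b - 16, LT = a.
f_2 = -4*a + 4, LT = a.

S(f_1,f_2): lcm = a. S = 3*b - 15.
  leading term b: no divisor's leading term divides it; move 3*b to the remainder.
  leading term 1: no divisor's leading term divides it; move -15 to the remainder.
  remainder 3*b - 15 ≠ 0; add h_3 = 3*b - 15 to the basis.

S(f_1,h_3): leading monomials are coprime, so the S-polynomial reduces to 0 (Buchberger's first criterion).
S(f_2,h_3): leading monomials are coprime, so the S-polynomial reduces to 0 (Buchberger's first criterion).
Every S-polynomial of the final basis reduces to 0, so we have a Gröbner basis.
Inter-reduce: drop elements whose leading term is divisible by another's, tail-reduce, and make monic.
Reduced Gröbner basis: {a - 1, b - 5}.

The lex basis is triangular: the last element involves only b. Solving b - 5 = 0 gives b ∈ {5}; substituting each value into the earlier elements determines the remaining variables.
  b = 5: the earlier basis element becomes a - 1 = 0, giving a = 1 — point (1, 5).
Check: every point annihilates each of the original generators.

{(1, 5)}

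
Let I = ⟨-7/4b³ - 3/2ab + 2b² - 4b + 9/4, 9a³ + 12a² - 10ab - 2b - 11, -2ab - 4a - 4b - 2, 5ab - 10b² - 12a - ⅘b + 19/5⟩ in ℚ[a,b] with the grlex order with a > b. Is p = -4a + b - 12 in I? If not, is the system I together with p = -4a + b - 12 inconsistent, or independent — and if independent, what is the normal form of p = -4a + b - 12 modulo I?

Adjoining -4a + b - 12 makes the ideal the whole ring: the system is inconsistent.

First compute the reduced Gröbner basis of I by Buchberger's algorithm.
f_1 = -7/4b³ - 3/2ab + 2b² - 4b + 9/4, LT = b³.
f_2 = 9a³ + 12a² - 10ab - 2b - 11, LT = a³.
f_3 = -2ab - 4a - 4b - 2, LT = ab.
f_4 = 5ab - 10b² - 12a - ⅘b + 19/5, LT = ab.

S(f_1,f_3): lcm = ab³. S = 6/7a²b - 22/7ab² - 2b³ + 16/7ab - b² - 9/7a.
  leading term a²b: subtract (-3/7a)·f_3 from 6/7a²b - 22/7ab² - 2b³ + 16/7ab - b² - 9/7a → -22/7ab² - 2b³ - 12/7a² + 4/7ab - b² - 15/7a
  leading term ab²: subtract (11/7b)·f_3 from -22/7ab² - 2b³ - 12/7a² + 4/7ab - b² - 15/7a → -2b³ - 12/7a² + 48/7ab + 37/7b² - 15/7a + 22/7b
  leading term b³: subtract (8/7)·f_1 from -2b³ - 12/7a² + 48/7ab + 37/7b² - 15/7a + 22/7b → -12/7a² + 60/7ab + 3b² - 15/7a + 54/7b - 18/7
  leading term a²: no divisor's leading term divides it; move -12/7a² to the remainder.
  leading term ab: subtract (-30/7)·f_3 from 60/7ab + 3b² - 15/7a + 54/7b - 18/7 → 3b² - 135/7a - 66/7b - 78/7
  leading term b²: no divisor's leading term divides it; move 3b² to the remainder.
  leading term a: no divisor's leading term divides it; move -135/7a to the remainder.
  leading term b: no divisor's leading term divides it; move -66/7b to the remainder.
  leading term 1: no divisor's leading term divides it; move -78/7 to the remainder.
  remainder -12/7a² + 3b² - 135/7a - 66/7b - 78/7 ≠ 0; add h_5 = -12/7a² + 3b² - 135/7a - 66/7b - 78/7 to the basis.

S(f_1,f_4): lcm = ab³. S = 2b⁴ + 6/7a²b + 44/35ab² + 4/25b³ + 16/7ab - 19/25b² - 9/7a.
  leading term b⁴: subtract (-8/7b)·f_1 from 2b⁴ + 6/7a²b + 44/35ab² + 4/25b³ + 16/7ab - 19/25b² - 9/7a → 6/7a²b - 16/35ab² + 428/175b³ + 16/7ab - 933/175b² - 9/7a + 18/7b
  leading term a²b: subtract (-3/7a)·f_3 from 6/7a²b - 16/35ab² + 428/175b³ + 16/7ab - 933/175b² - 9/7a + 18/7b → -16/35ab² + 428/175b³ - 12/7a² + 4/7ab - 933/175b² - 15/7a + 18/7b
  leading term ab²: subtract (8/35b)·f_3 from -16/35ab² + 428/175b³ - 12/7a² + 4/7ab - 933/175b² - 15/7a + 18/7b → 428/175b³ - 12/7a² + 52/35ab - 773/175b² - 15/7a + 106/35b
  leading term b³: subtract (-1712/1225)·f_1 from 428/175b³ - 12/7a² + 52/35ab - 773/175b² - 15/7a + 106/35b → -12/7a² - 748/1225ab - 1987/1225b² - 15/7a - 3138/1225b + 3852/1225
  leading term a²: subtract (1)·h_5 from -12/7a² - 748/1225ab - 1987/1225b² - 15/7a - 3138/1225b + 3852/1225 → -748/1225ab - 5662/1225b² + 120/7a + 8412/1225b + 17502/1225
  leading term ab: subtract (374/1225)·f_3 from -748/1225ab - 5662/1225b² + 120/7a + 8412/1225b + 17502/1225 → -5662/1225b² + 22496/1225a + 9908/1225b + 730/49
  leading term b²: no divisor's leading term divides it; move -5662/1225b² to the remainder.
  leading term a: no divisor's leading term divides it; move 22496/1225a to the remainder.
  leading term b: no divisor's leading term divides it; move 9908/1225b to the remainder.
  leading term 1: no divisor's leading term divides it; move 730/49 to the remainder.
  remainder -5662/1225b² + 22496/1225a + 9908/1225b + 730/49 ≠ 0; add h_6 = -5662/1225b² + 22496/1225a + 9908/1225b + 730/49 to the basis.

S(f_2,f_3): lcm = a³b. S = -2a³ - ⅔a²b - 10/9ab² - a² - 2/9b² - 11/9b.
  leading term a³: subtract (-2/9)·f_2 from -2a³ - ⅔a²b - 10/9ab² - a² - 2/9b² - 11/9b → -⅔a²b - 10/9ab² + 5/3a² - 20/9ab - 2/9b² - 5/3b - 22/9
  leading term a²b: subtract (⅓a)·f_3 from -⅔a²b - 10/9ab² + 5/3a² - 20/9ab - 2/9b² - 5/3b - 22/9 → -10/9ab² + 3a² - 8/9ab - 2/9b² + ⅔a - 5/3b - 22/9
  leading term ab²: subtract (5/9b)·f_3 from -10/9ab² + 3a² - 8/9ab - 2/9b² + ⅔a - 5/3b - 22/9 → 3a² + 4/3ab + 2b² + ⅔a - 5/9b - 22/9
  leading term a²: subtract (-7/4)·h_5 from 3a² + 4/3ab + 2b² + ⅔a - 5/9b - 22/9 → 4/3ab + 29/4b² - 397/12a - 307/18b - 395/18
  leading term ab: subtract (-⅔)·f_3 from 4/3ab + 29/4b² - 397/12a - 307/18b - 395/18 → 29/4b² - 143/4a - 355/18b - 419/18
  leading term b²: subtract (-35525/22648)·h_6 from 29/4b² - 143/4a - 355/18b - 419/18 → -4139/596a - 179254/25479b + 9247/101916
  leading term a: no divisor's leading term divides it; move -4139/596a to the remainder.
  leading term b: no divisor's leading term divides it; move -179254/25479b to the remainder.
  leading term 1: no divisor's leading term divides it; move 9247/101916 to the remainder.
  remainder -4139/596a - 179254/25479b + 9247/101916 ≠ 0; add h_7 = -4139/596a - 179254/25479b + 9247/101916 to the basis.

S(f_2,f_4): lcm = a³b. S = 2a²b² + 12/5a³ + 112/75a²b - 10/9ab² - 19/25a² - 2/9b² - 11/9b.
  leading term a²b²: subtract (-ab)·f_3 from 2a²b² + 12/5a³ + 112/75a²b - 10/9ab² - 19/25a² - 2/9b² - 11/9b → 12/5a³ - 188/75a²b - 46/9ab² - 19/25a² - 2ab - 2/9b² - 11/9b
  leading term a³: subtract (4/15)·f_2 from 12/5a³ - 188/75a²b - 46/9ab² - 19/25a² - 2ab - 2/9b² - 11/9b → -188/75a²b - 46/9ab² - 99/25a² + ⅔ab - 2/9b² - 31/45b + 44/15
  leading term a²b: subtract (94/75a)·f_3 from -188/75a²b - 46/9ab² - 99/25a² + ⅔ab - 2/9b² - 31/45b + 44/15 → -46/9ab² + 79/75a² + 142/25ab - 2/9b² + 188/75a - 31/45b + 44/15
  leading term ab²: subtract (23/9b)·f_3 from -46/9ab² + 79/75a² + 142/25ab - 2/9b² + 188/75a - 31/45b + 44/15 → 79/75a² + 3578/225ab + 10b² + 188/75a + 199/45b + 44/15
  leading term a²: subtract (-553/900)·h_5 from 79/75a² + 3578/225ab + 10b² + 188/75a + 199/45b + 44/15 → 3578/225ab + 3553/300b² - 2803/300a - 617/450b - 587/150
  leading term ab: subtract (-1789/225)·f_3 from 3578/225ab + 3553/300b² - 2803/300a - 617/450b - 587/150 → 3553/300b² - 37033/900a - 14929/450b - 8917/450
  leading term b²: subtract (-9163/3576)·h_6 from 3553/300b² - 37033/900a - 14929/450b - 8917/450 → 792211/134100a - 417412/33525b + 2461859/134100
  leading term a: subtract (-792211/931275)·h_7 from 792211/134100a - 417412/33525b + 2461859/134100 → -2935827278/159248025b + 2935827278/159248025
  leading term b: no divisor's leading term divides it; move -2935827278/159248025b to the remainder.
  leading term 1: no divisor's leading term divides it; move 2935827278/159248025 to the remainder.
  remainder -2935827278/159248025b + 2935827278/159248025 ≠ 0; add h_8 = -2935827278/159248025b + 2935827278/159248025 to the basis.

The other S-polynomials (S(f_1,f_2), S(f_3,f_4), S(f_1,h_5), S(f_2,h_5), S(f_3,h_5), S(f_4,h_5), S(f_1,h_6), S(f_2,h_6), S(f_3,h_6), S(f_4,h_6), S(h_5,h_6), S(f_1,h_7), S(f_2,h_7), S(f_3,h_7), S(f_4,h_7), S(h_5,h_7), S(h_6,h_7), S(f_1,h_8), S(f_2,h_8), S(f_3,h_8), S(f_4,h_8), S(h_5,h_8), S(h_6,h_8), S(h_7,h_8)) all reduce to 0 modulo the current basis, so we have a Gröbner basis.
Inter-reduce: drop elements whose leading term is divisible by another's, tail-reduce, and make monic.
Reduced Gröbner basis: {a + 1, b - 1}.
Label its elements g_1 = a + 1, g_2 = b - 1.

Reduce p = -4a + b - 12 modulo G:
  leading term a: subtract (-4)·g_1 from -4a + b - 12 → b - 8
  leading term b: subtract (1)·g_2 from b - 8 → -7
  leading term 1: no divisor's leading term divides it; move -7 to the remainder.
  normal form = -7.
The normal form is nonzero, so p ∉ I. Since p minus its normal form lies in I, I + (p) = I + (r) where r = -7; decide whether this ideal is the whole ring.
Here r = -7 is a nonzero constant, hence a unit: 1 ∈ I + (p), the Gröbner basis of I + (p) is {1}, and the enlarged system has no common solution — adjoining p is inconsistent.

Ideal membership is decidable via reduction modulo a Gröbner basis.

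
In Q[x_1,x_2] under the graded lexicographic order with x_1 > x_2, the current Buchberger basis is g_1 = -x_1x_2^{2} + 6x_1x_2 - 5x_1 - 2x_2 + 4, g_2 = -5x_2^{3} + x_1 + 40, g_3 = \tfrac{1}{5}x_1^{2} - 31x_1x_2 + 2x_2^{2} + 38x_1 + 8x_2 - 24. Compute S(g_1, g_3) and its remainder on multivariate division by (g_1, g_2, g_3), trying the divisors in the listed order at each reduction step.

S(g_1, g_3) = 155x_1x_2^{3} - 10x_2^{4} - 6x_1^{2}x_2 - 190x_1x_2^{2} - 40x_2^{3} + 5x_1^{2} + 2x_1x_2 + 120x_2^{2} - 4x_1; remainder on division = 0.

lcm(LM(g_1), LM(g_3)) = x_1^{2}x_2^{2}.
S = (lcm/LT(g_1))·g_1 − (lcm/LT(g_3))·g_3 = 155x_1x_2^{3} - 10x_2^{4} - 6x_1^{2}x_2 - 190x_1x_2^{2} - 40x_2^{3} + 5x_1^{2} + 2x_1x_2 + 120x_2^{2} - 4x_1.
Reduce S modulo (g_1, g_2, g_3) in that order:
  leading term x_1x_2^{3}: subtract (-155x_2)·g_1 from 155x_1x_2^{3} - 10x_2^{4} - 6x_1^{2}x_2 - 190x_1x_2^{2} - 40x_2^{3} + 5x_1^{2} + 2x_1x_2 + 120x_2^{2} - 4x_1 → -10x_2^{4} - 6x_1^{2}x_2 + 740x_1x_2^{2} - 40x_2^{3} + 5x_1^{2} - 773x_1x_2 - 190x_2^{2} - 4x_1 + 620x_2
  leading term x_2^{4}: subtract (2x_2)·g_2 from -10x_2^{4} - 6x_1^{2}x_2 + 740x_1x_2^{2} - 40x_2^{3} + 5x_1^{2} - 773x_1x_2 - 190x_2^{2} - 4x_1 + 620x_2 → -6x_1^{2}x_2 + 740x_1x_2^{2} - 40x_2^{3} + 5x_1^{2} - 775x_1x_2 - 190x_2^{2} - 4x_1 + 540x_2
  leading term x_1^{2}x_2: subtract (-30x_2)·g_3 from -6x_1^{2}x_2 + 740x_1x_2^{2} - 40x_2^{3} + 5x_1^{2} - 775x_1x_2 - 190x_2^{2} - 4x_1 + 540x_2 → -190x_1x_2^{2} + 20x_2^{3} + 5x_1^{2} + 365x_1x_2 + 50x_2^{2} - 4x_1 - 180x_2
  leading term x_1x_2^{2}: subtract (190)·g_1 from -190x_1x_2^{2} + 20x_2^{3} + 5x_1^{2} + 365x_1x_2 + 50x_2^{2} - 4x_1 - 180x_2 → 20x_2^{3} + 5x_1^{2} - 775x_1x_2 + 50x_2^{2} + 946x_1 + 200x_2 - 760
  leading term x_2^{3}: subtract (-4)·g_2 from 20x_2^{3} + 5x_1^{2} - 775x_1x_2 + 50x_2^{2} + 946x_1 + 200x_2 - 760 → 5x_1^{2} - 775x_1x_2 + 50x_2^{2} + 950x_1 + 200x_2 - 600
  leading term x_1^{2}: subtract (25)·g_3 from 5x_1^{2} - 775x_1x_2 + 50x_2^{2} + 950x_1 + 200x_2 - 600 → 0
The remainder is 0, so this S-polynomial contributes no new basis element.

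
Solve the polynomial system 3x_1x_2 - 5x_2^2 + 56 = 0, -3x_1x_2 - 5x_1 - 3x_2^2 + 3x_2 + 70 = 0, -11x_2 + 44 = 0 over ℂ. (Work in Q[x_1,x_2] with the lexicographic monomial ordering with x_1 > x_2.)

{(2, 4)}

Compute a lex Gröbner basis by Buchberger's algorithm.
f_1 = 3x_1x_2 - 5x_2^2 + 56, LT = x_1x_2.
f_2 = -3x_1x_2 - 5x_1 - 3x_2^2 + 3x_2 + 70, LT = x_1x_2.
f_3 = -11x_2 + 44, LT = x_2.

S(f_1,f_2): lcm = x_1x_2. S = -5/3x_1 - 8/3x_2^2 + x_2 + 42.
  leading term x_1: no divisor's leading term divides it; move -5/3x_1 to the remainder.
  leading term x_2^2: subtract (8/33x_2)·f_3 from -8/3x_2^2 + x_2 + 42 → -29/3x_2 + 42
  leading term x_2: subtract (29/33)·f_3 from -29/3x_2 + 42 → 10/3
  leading term 1: no divisor's leading term divides it; move 10/3 to the remainder.
  remainder -5/3x_1 + 10/3 ≠ 0; add h_4 = -5/3x_1 + 10/3 to the basis.

The other S-polynomials (S(f_1,f_3), S(f_2,f_3), S(f_1,h_4), S(f_2,h_4), S(f_3,h_4)) all reduce to 0 modulo the current basis, so we have a Gröbner basis.
Inter-reduce: drop elements whose leading term is divisible by another's, tail-reduce, and make monic.
Reduced Gröbner basis: {x_1 - 2, x_2 - 4}.

From the last basis element, x_2 - 4 = 0, so x_2 takes values in {4}. Each choice, substituted upward through the basis, yields the corresponding point(s) of the solution set.
  x_2 = 4: the earlier basis element becomes x_1 - 2 = 0, giving x_1 = 2 — point (2, 4).
Each listed point satisfies every original equation (direct substitution).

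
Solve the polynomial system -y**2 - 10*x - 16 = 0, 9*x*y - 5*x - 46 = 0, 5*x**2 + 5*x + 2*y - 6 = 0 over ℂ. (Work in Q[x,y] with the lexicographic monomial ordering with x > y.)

{(-2, -2)}

Compute a lex Gröbner basis by Buchberger's algorithm.
f_1 = -10*x - y**2 - 16, LT = x.
f_2 = 9*x*y - 5*x - 46, LT = x*y.
f_3 = 5*x**2 + 5*x + 2*y - 6, LT = x**2.

S(f_1,f_2): lcm = x*y. S = 5/9*x + 1/10*y**3 + 8/5*y + 46/9.
  reduce S modulo (f_1, f_2, f_3):
  remainder 1/10*y**3 - 1/18*y**2 + 8/5*y + 38/9 ≠ 0; add h_4 = 1/10*y**3 - 1/18*y**2 + 8/5*y + 38/9 to the basis.

S(f_1,f_3): lcm = x**2. S = 1/10*x*y**2 + 3/5*x - 2/5*y + 6/5.
  reduce S modulo (f_1, f_2, f_3, h_4):
  remainder -511/8100*y**2 + 1/9*y + 961/2025 ≠ 0; add h_5 = -511/8100*y**2 + 1/9*y + 961/2025 to the basis.

S(f_2,f_3): lcm = x**2*y. S = -5/9*x**2 - x*y - 46/9*x - 2/5*y**2 + 6/5*y.
  reduce S modulo (f_1, f_2, f_3, h_4, h_5):
  remainder 37204/22995*y + 74408/22995 ≠ 0; add h_6 = 37204/22995*y + 74408/22995 to the basis.

The other S-polynomials (S(f_1,h_4), S(f_2,h_4), S(f_3,h_4), S(f_1,h_5), S(f_2,h_5), S(f_3,h_5), S(h_4,h_5), S(f_1,h_6), S(f_2,h_6), S(f_3,h_6), S(h_4,h_6), S(h_5,h_6)) all reduce to 0 modulo the current basis, so we have a Gröbner basis.
Inter-reduce: drop elements whose leading term is divisible by another's, tail-reduce, and make monic.
Reduced Gröbner basis: {x + 2, y + 2}.

Since the basis is lex-ordered, y + 2 is univariate in y. Its roots are {-2}. Back-substituting each root into the other basis elements fixes the other coordinates.
  y = -2: the earlier basis element becomes x + 2 = 0, giving x = -2 — point (-2, -2).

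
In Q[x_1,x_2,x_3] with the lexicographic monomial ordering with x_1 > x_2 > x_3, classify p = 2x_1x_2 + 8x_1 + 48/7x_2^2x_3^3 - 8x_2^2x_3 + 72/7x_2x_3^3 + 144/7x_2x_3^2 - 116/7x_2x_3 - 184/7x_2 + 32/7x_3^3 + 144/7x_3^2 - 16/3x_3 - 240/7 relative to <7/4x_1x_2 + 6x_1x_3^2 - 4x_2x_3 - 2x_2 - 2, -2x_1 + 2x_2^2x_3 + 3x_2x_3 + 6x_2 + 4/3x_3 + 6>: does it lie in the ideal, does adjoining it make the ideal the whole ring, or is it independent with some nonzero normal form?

First compute the reduced Gröbner basis of I by Buchberger's algorithm.
f_1 = 7/4x_1x_2 + 6x_1x_3^2 - 4x_2x_3 - 2x_2 - 2, LT = x_1x_2.
f_2 = -2x_1 + 2x_2^2x_3 + 3x_2x_3 + 6x_2 + 4/3x_3 + 6, LT = x_1.

S(f_1,f_2): lcm = x_1x_2. S = 24/7x_1x_3^2 + x_2^3x_3 + 3/2x_2^2x_3 + 3x_2^2 - 34/21x_2x_3 + 13/7x_2 - 8/7.
  reduce S modulo (f_1, f_2):
  remainder x_2^3x_3 + 24/7x_2^2x_3^3 + 3/2x_2^2x_3 + 3x_2^2 + 36/7x_2x_3^3 + 72/7x_2x_3^2 - 34/21x_2x_3 + 13/7x_2 + 16/7x_3^3 + 72/7x_3^2 - 8/7 ≠ 0; add h_3 = x_2^3x_3 + 24/7x_2^2x_3^3 + 3/2x_2^2x_3 + 3x_2^2 + 36/7x_2x_3^3 + 72/7x_2x_3^2 - 34/21x_2x_3 + 13/7x_2 + 16/7x_3^3 + 72/7x_3^2 - 8/7 to the basis.

The other S-polynomials (S(f_1,h_3), S(f_2,h_3)) all reduce to 0 modulo the current basis, so we have a Gröbner basis.
Inter-reduce: drop elements whose leading term is divisible by another's, tail-reduce, and make monic.
Reduced Gröbner basis: {x_1 - x_2^2x_3 - 3/2x_2x_3 - 3x_2 - 2/3x_3 - 3, x_2^3x_3 + 24/7x_2^2x_3^3 + 3/2x_2^2x_3 + 3x_2^2 + 36/7x_2x_3^3 + 72/7x_2x_3^2 - 34/21x_2x_3 + 13/7x_2 + 16/7x_3^3 + 72/7x_3^2 - 8/7}.
Label its elements g_1 = x_1 - x_2^2x_3 - 3/2x_2x_3 - 3x_2 - 2/3x_3 - 3, g_2 = x_2^3x_3 + 24/7x_2^2x_3^3 + 3/2x_2^2x_3 + 3x_2^2 + 36/7x_2x_3^3 + 72/7x_2x_3^2 - 34/21x_2x_3 + 13/7x_2 + 16/7x_3^3 + 72/7x_3^2 - 8/7.

Reduce p = 2x_1x_2 + 8x_1 + 48/7x_2^2x_3^3 - 8x_2^2x_3 + 72/7x_2x_3^3 + 144/7x_2x_3^2 - 116/7x_2x_3 - 184/7x_2 + 32/7x_3^3 + 144/7x_3^2 - 16/3x_3 - 240/7 modulo G:
  leading term x_1x_2: subtract (2x_2)·g_1 from 2x_1x_2 + 8x_1 + 48/7x_2^2x_3^3 - 8x_2^2x_3 + 72/7x_2x_3^3 + 144/7x_2x_3^2 - 116/7x_2x_3 - 184/7x_2 + 32/7x_3^3 + 144/7x_3^2 - 16/3x_3 - 240/7 → 8x_1 + 2x_2^3x_3 + 48/7x_2^2x_3^3 - 5x_2^2x_3 + 6x_2^2 + 72/7x_2x_3^3 + 144/7x_2x_3^2 - 320/21x_2x_3 - 142/7x_2 + 32/7x_3^3 + 144/7x_3^2 - 16/3x_3 - 240/7
  leading term x_1: subtract (8)·g_1 from 8x_1 + 2x_2^3x_3 + 48/7x_2^2x_3^3 - 5x_2^2x_3 + 6x_2^2 + 72/7x_2x_3^3 + 144/7x_2x_3^2 - 320/21x_2x_3 - 142/7x_2 + 32/7x_3^3 + 144/7x_3^2 - 16/3x_3 - 240/7 → 2x_2^3x_3 + 48/7x_2^2x_3^3 + 3x_2^2x_3 + 6x_2^2 + 72/7x_2x_3^3 + 144/7x_2x_3^2 - 68/21x_2x_3 + 26/7x_2 + 32/7x_3^3 + 144/7x_3^2 - 72/7
  leading term x_2^3x_3: subtract (2)·g_2 from 2x_2^3x_3 + 48/7x_2^2x_3^3 + 3x_2^2x_3 + 6x_2^2 + 72/7x_2x_3^3 + 144/7x_2x_3^2 - 68/21x_2x_3 + 26/7x_2 + 32/7x_3^3 + 144/7x_3^2 - 72/7 → -8
  leading term 1: no divisor's leading term divides it; move -8 to the remainder.
  normal form = -8.
The normal form is nonzero, so p ∉ I. Since p minus its normal form lies in I, I + (p) = I + (r) where r = -8; decide whether this ideal is the whole ring.
Here r = -8 is a nonzero constant, hence a unit: 1 ∈ I + (p), the Gröbner basis of I + (p) is {1}, and the enlarged system has no common solution — adjoining p is inconsistent.

The remainder on division by a Gröbner basis is unique — it is the normal form.

Adjoining 2x_1x_2 + 8x_1 + 48/7x_2^2x_3^3 - 8x_2^2x_3 + 72/7x_2x_3^3 + 144/7x_2x_3^2 - 116/7x_2x_3 - 184/7x_2 + 32/7x_3^3 + 144/7x_3^2 - 16/3x_3 - 240/7 makes the ideal the whole ring: the system is inconsistent.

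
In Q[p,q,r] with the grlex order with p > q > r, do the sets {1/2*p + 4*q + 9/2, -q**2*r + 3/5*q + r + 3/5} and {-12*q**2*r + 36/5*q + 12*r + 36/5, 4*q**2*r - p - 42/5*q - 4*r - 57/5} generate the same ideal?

Two ideals are equal iff their reduced Gröbner bases coincide (the reduced basis is unique for a fixed ordering).
Buchberger on the first generating set:
f_1 = 1/2*p + 4*q + 9/2, LT = p.
f_2 = -q**2*r + 3/5*q + r + 3/5, LT = q**2*r.

S(f_1,f_2): leading monomials are coprime, so the S-polynomial reduces to 0 (Buchberger's first criterion).
Every S-polynomial of the final basis reduces to 0, so we have a Gröbner basis.
Inter-reduce: drop elements whose leading term is divisible by another's, tail-reduce, and make monic.
Reduced Gröbner basis: {q**2*r - 3/5*q - r - 3/5, p + 8*q + 9}.

Buchberger on the second generating set:
h_1 = -12*q**2*r + 36/5*q + 12*r + 36/5, LT = q**2*r.
h_2 = 4*q**2*r - p - 42/5*q - 4*r - 57/5, LT = q**2*r.

S(h_1,h_2): lcm = q**2*r. S = 1/4*p + 3/2*q + 9/4.
  leading term p: no divisor's leading term divides it; move 1/4*p to the remainder.
  leading term q: no divisor's leading term divides it; move 3/2*q to the remainder.
  leading term 1: no divisor's leading term divides it; move 9/4 to the remainder.
  remainder 1/4*p + 3/2*q + 9/4 ≠ 0; add k_3 = 1/4*p + 3/2*q + 9/4 to the basis.

S(h_1,k_3): leading monomials are coprime, so the S-polynomial reduces to 0 (Buchberger's first criterion).
S(h_2,k_3): leading monomials are coprime, so the S-polynomial reduces to 0 (Buchberger's first criterion).
Every S-polynomial of the final basis reduces to 0, so we have a Gröbner basis.
Inter-reduce: drop elements whose leading term is divisible by another's, tail-reduce, and make monic.
Reduced Gröbner basis: {q**2*r - 3/5*q - r - 3/5, p + 6*q + 9}.

The bases are distinct; the ideals are different.

No, the ideals differ.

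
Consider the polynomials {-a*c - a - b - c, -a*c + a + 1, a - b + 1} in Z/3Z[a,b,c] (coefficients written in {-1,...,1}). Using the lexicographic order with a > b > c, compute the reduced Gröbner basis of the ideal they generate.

f_1 = -a*c - a - b - c, LT = a*c.
f_2 = -a*c + a + 1, LT = a*c.
f_3 = a - b + 1, LT = a.

S(f_1,f_2): lcm = a*c. S = -a + b + c + 1.
  reduce S modulo (f_1, f_2, f_3):
  remainder c - 1 ≠ 0; add g_4 = c - 1 to the basis.

S(f_1,f_3): lcm = a*c. S = a + b*c + b.
  reduce S modulo (f_1, f_2, f_3, g_4):
  remainder -1 ≠ 0; add g_5 = -1 to the basis.

The other S-polynomials (S(f_2,f_3), S(f_1,g_4), S(f_2,g_4), S(f_3,g_4), S(f_1,g_5), S(f_2,g_5), S(f_3,g_5), S(g_4,g_5)) all reduce to 0 modulo the current basis, so we have a Gröbner basis.
Inter-reduce: drop elements whose leading term is divisible by another's, tail-reduce, and make monic.

G = {1}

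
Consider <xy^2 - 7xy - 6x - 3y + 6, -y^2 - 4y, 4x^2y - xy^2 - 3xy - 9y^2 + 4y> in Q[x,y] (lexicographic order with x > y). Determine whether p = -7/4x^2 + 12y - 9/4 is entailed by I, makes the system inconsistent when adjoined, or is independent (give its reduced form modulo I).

Adjoining -7/4x^2 + 12y - 9/4 makes the ideal the whole ring: the system is inconsistent.

First compute the reduced Gröbner basis of I by Buchberger's algorithm.
f_1 = xy^2 - 7xy - 6x - 3y + 6, LT = xy^2.
f_2 = -y^2 - 4y, LT = y^2.
f_3 = 4x^2y - xy^2 - 3xy - 9y^2 + 4y, LT = x^2y.

S(f_1,f_2): lcm = xy^2. S = -11xy - 6x - 3y + 6.
  leading term xy: no divisor's leading term divides it; move -11xy to the remainder.
  leading term x: no divisor's leading term divides it; move -6x to the remainder.
  leading term y: no divisor's leading term divides it; move -3y to the remainder.
  leading term 1: no divisor's leading term divides it; move 6 to the remainder.
  remainder -11xy - 6x - 3y + 6 ≠ 0; add h_4 = -11xy - 6x - 3y + 6 to the basis.

S(f_1,f_3): lcm = x^2y^2. S = -7x^2y - 6x^2 + 1/4xy^3 + 3/4xy^2 - 3xy + 6x + 9/4y^3 - y^2.
  leading term x^2y: subtract (-7/4)·f_3 from -7x^2y - 6x^2 + 1/4xy^3 + 3/4xy^2 - 3xy + 6x + 9/4y^3 - y^2 → -6x^2 + 1/4xy^3 - xy^2 - 33/4xy + 6x + 9/4y^3 - 67/4y^2 + 7y
  leading term x^2: no divisor's leading term divides it; move -6x^2 to the remainder.
  leading term xy^3: subtract (1/4y)·f_1 from 1/4xy^3 - xy^2 - 33/4xy + 6x + 9/4y^3 - 67/4y^2 + 7y → 3/4xy^2 - 27/4xy + 6x + 9/4y^3 - 16y^2 + 11/2y
  leading term xy^2: subtract (3/4)·f_1 from 3/4xy^2 - 27/4xy + 6x + 9/4y^3 - 16y^2 + 11/2y → -3/2xy + 21/2x + 9/4y^3 - 16y^2 + 31/4y - 9/2
  leading term xy: subtract (3/22)·h_4 from -3/2xy + 21/2x + 9/4y^3 - 16y^2 + 31/4y - 9/2 → 249/22x + 9/4y^3 - 16y^2 + 359/44y - 117/22
  leading term x: no divisor's leading term divides it; move 249/22x to the remainder.
  leading term y^3: subtract (-9/4y)·f_2 from 9/4y^3 - 16y^2 + 359/44y - 117/22 → -25y^2 + 359/44y - 117/22
  leading term y^2: subtract (25)·f_2 from -25y^2 + 359/44y - 117/22 → 4759/44y - 117/22
  leading term y: no divisor's leading term divides it; move 4759/44y to the remainder.
  leading term 1: no divisor's leading term divides it; move -117/22 to the remainder.
  remainder -6x^2 + 249/22x + 4759/44y - 117/22 ≠ 0; add h_5 = -6x^2 + 249/22x + 4759/44y - 117/22 to the basis.

S(f_2,f_3): lcm = x^2y^2. S = 4x^2y + 1/4xy^3 + 3/4xy^2 + 9/4y^3 - y^2.
  leading term x^2y: subtract (1)·f_3 from 4x^2y + 1/4xy^3 + 3/4xy^2 + 9/4y^3 - y^2 → 1/4xy^3 + 7/4xy^2 + 3xy + 9/4y^3 + 8y^2 - 4y
  leading term xy^3: subtract (1/4y)·f_1 from 1/4xy^3 + 7/4xy^2 + 3xy + 9/4y^3 + 8y^2 - 4y → 7/2xy^2 + 9/2xy + 9/4y^3 + 35/4y^2 - 11/2y
  leading term xy^2: subtract (7/2)·f_1 from 7/2xy^2 + 9/2xy + 9/4y^3 + 35/4y^2 - 11/2y → 29xy + 21x + 9/4y^3 + 35/4y^2 + 5y - 21
  leading term xy: subtract (-29/11)·h_4 from 29xy + 21x + 9/4y^3 + 35/4y^2 + 5y - 21 → 57/11x + 9/4y^3 + 35/4y^2 - 32/11y - 57/11
  leading term x: no divisor's leading term divides it; move 57/11x to the remainder.
  leading term y^3: subtract (-9/4y)·f_2 from 9/4y^3 + 35/4y^2 - 32/11y - 57/11 → -1/4y^2 - 32/11y - 57/11
  leading term y^2: subtract (1/4)·f_2 from -1/4y^2 - 32/11y - 57/11 → -21/11y - 57/11
  leading term y: no divisor's leading term divides it; move -21/11y to the remainder.
  leading term 1: no divisor's leading term divides it; move -57/11 to the remainder.
  remainder 57/11x - 21/11y - 57/11 ≠ 0; add h_6 = 57/11x - 21/11y - 57/11 to the basis.

S(f_1,h_5): lcm = x^2y^2. S = -7x^2y - 6x^2 + 83/44xy^2 - 3xy + 6x + 4759/264y^3 - 39/44y^2.
  leading term x^2y: subtract (-7/4)·f_3 from -7x^2y - 6x^2 + 83/44xy^2 - 3xy + 6x + 4759/264y^3 - 39/44y^2 → -6x^2 + 3/22xy^2 - 33/4xy + 6x + 4759/264y^3 - 183/11y^2 + 7y
  leading term x^2: subtract (1)·h_5 from -6x^2 + 3/22xy^2 - 33/4xy + 6x + 4759/264y^3 - 183/11y^2 + 7y → 3/22xy^2 - 33/4xy - 117/22x + 4759/264y^3 - 183/11y^2 - 4451/44y + 117/22
  leading term xy^2: subtract (3/22)·f_1 from 3/22xy^2 - 33/4xy - 117/22x + 4759/264y^3 - 183/11y^2 - 4451/44y + 117/22 → -321/44xy - 9/2x + 4759/264y^3 - 183/11y^2 - 403/4y + 9/2
  leading term xy: subtract (321/484)·h_4 from -321/44xy - 9/2x + 4759/264y^3 - 183/11y^2 - 403/4y + 9/2 → -63/121x + 4759/264y^3 - 183/11y^2 - 11950/121y + 63/121
  leading term x: subtract (-21/209)·h_6 from -63/121x + 4759/264y^3 - 183/11y^2 - 11950/121y + 63/121 → 4759/264y^3 - 183/11y^2 - 20681/209y
  leading term y^3: subtract (-4759/264y)·f_2 from 4759/264y^3 - 183/11y^2 - 20681/209y → -5857/66y^2 - 20681/209y
  leading term y^2: subtract (5857/66)·f_2 from -5857/66y^2 - 20681/209y → 14593/57y
  leading term y: no divisor's leading term divides it; move 14593/57y to the remainder.
  remainder 14593/57y ≠ 0; add h_7 = 14593/57y to the basis.

The other S-polynomials (S(f_1,h_4), S(f_2,h_4), S(f_3,h_4), S(f_2,h_5), S(f_3,h_5), S(h_4,h_5), S(f_1,h_6), S(f_2,h_6), S(f_3,h_6), S(h_4,h_6), S(h_5,h_6), S(f_1,h_7), S(f_2,h_7), S(f_3,h_7), S(h_4,h_7), S(h_5,h_7), S(h_6,h_7)) all reduce to 0 modulo the current basis, so we have a Gröbner basis.
Inter-reduce: drop elements whose leading term is divisible by another's, tail-reduce, and make monic.
Reduced Gröbner basis: {x - 1, y}.
Label its elements g_1 = x - 1, g_2 = y.

Reduce p = -7/4x^2 + 12y - 9/4 modulo G:
  leading term x^2: subtract (-7/4x)·g_1 from -7/4x^2 + 12y - 9/4 → -7/4x + 12y - 9/4
  leading term x: subtract (-7/4)·g_1 from -7/4x + 12y - 9/4 → 12y - 4
  leading term y: subtract (12)·g_2 from 12y - 4 → -4
  leading term 1: no divisor's leading term divides it; move -4 to the remainder.
  normal form = -4.
The normal form is nonzero, so p ∉ I. Since p minus its normal form lies in I, I + (p) = I + (r) where r = -4; decide whether this ideal is the whole ring.
Here r = -4 is a nonzero constant, hence a unit: 1 ∈ I + (p), the Gröbner basis of I + (p) is {1}, and the enlarged system has no common solution — adjoining p is inconsistent.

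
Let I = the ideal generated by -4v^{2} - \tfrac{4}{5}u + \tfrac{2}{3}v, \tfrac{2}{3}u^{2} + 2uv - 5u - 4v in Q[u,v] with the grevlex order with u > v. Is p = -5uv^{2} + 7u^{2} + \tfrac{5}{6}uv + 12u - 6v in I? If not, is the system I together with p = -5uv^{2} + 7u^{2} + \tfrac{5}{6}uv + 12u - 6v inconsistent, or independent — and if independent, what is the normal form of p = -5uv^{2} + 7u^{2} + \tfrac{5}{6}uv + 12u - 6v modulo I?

-5uv^{2} + 7u^{2} + \tfrac{5}{6}uv + 12u - 6v is independent of I; its normal form modulo I is -24uv + 72u + 42v.

First compute the reduced Gröbner basis of I by Buchberger's algorithm.
f_1 = -4v^{2} - \tfrac{4}{5}u + \tfrac{2}{3}v, LT = v^{2}.
f_2 = \tfrac{2}{3}u^{2} + 2uv - 5u - 4v, LT = u^{2}.

The S-polynomials (S(f_1,f_2)) all reduce to 0 modulo the current basis, so we have a Gröbner basis.
Inter-reduce: drop elements whose leading term is divisible by another's, tail-reduce, and make monic.
Reduced Gröbner basis: {u^{2} + 3uv - \tfrac{15}{2}u - 6v, v^{2} + \tfrac{1}{5}u - \tfrac{1}{6}v}.
Label its elements g_1 = u^{2} + 3uv - \tfrac{15}{2}u - 6v, g_2 = v^{2} + \tfrac{1}{5}u - \tfrac{1}{6}v.

Reduce p = -5uv^{2} + 7u^{2} + \tfrac{5}{6}uv + 12u - 6v modulo G:
  leading term uv^{2}: subtract (-5u)·g_2 from -5uv^{2} + 7u^{2} + \tfrac{5}{6}uv + 12u - 6v → 8u^{2} + 12u - 6v
  leading term u^{2}: subtract (8)·g_1 from 8u^{2} + 12u - 6v → -24uv + 72u + 42v
  leading term uv: no divisor's leading term divides it; move -24uv to the remainder.
  leading term u: no divisor's leading term divides it; move 72u to the remainder.
  leading term v: no divisor's leading term divides it; move 42v to the remainder.
  normal form = -24uv + 72u + 42v.
The normal form is nonzero, so p ∉ I. Since p minus its normal form lies in I, I + (p) = I + (r) where r = -24uv + 72u + 42v; decide whether this ideal is the whole ring.
Run Buchberger on G together with r (pairs among the g_i already reduce to 0 since G is a Gröbner basis):
g_1 = u^{2} + 3uv - \tfrac{15}{2}u - 6v, LT = u^{2}.
g_2 = v^{2} + \tfrac{1}{5}u - \tfrac{1}{6}v, LT = v^{2}.
r = -24uv + 72u + 42v, LT = uv.

S(g_1,r): lcm = u^{2}v. S = 3uv^{2} + 3u^{2} - \tfrac{23}{4}uv - 6v^{2}.
  leading term uv^{2}: subtract (3u)·g_2 from 3uv^{2} + 3u^{2} - \tfrac{23}{4}uv - 6v^{2} → \tfrac{12}{5}u^{2} - \tfrac{21}{4}uv - 6v^{2}
  leading term u^{2}: subtract (\tfrac{12}{5})·g_1 from \tfrac{12}{5}u^{2} - \tfrac{21}{4}uv - 6v^{2} → -\tfrac{249}{20}uv - 6v^{2} + 18u + \tfrac{72}{5}v
  leading term uv: subtract (\tfrac{83}{160})·r from -\tfrac{249}{20}uv - 6v^{2} + 18u + \tfrac{72}{5}v → -6v^{2} - \tfrac{387}{20}u - \tfrac{591}{80}v
  leading term v^{2}: subtract (-6)·g_2 from -6v^{2} - \tfrac{387}{20}u - \tfrac{591}{80}v → -\tfrac{363}{20}u - \tfrac{671}{80}v
  leading term u: no divisor's leading term divides it; move -\tfrac{363}{20}u to the remainder.
  leading term v: no divisor's leading term divides it; move -\tfrac{671}{80}v to the remainder.
  remainder -\tfrac{363}{20}u - \tfrac{671}{80}v ≠ 0; add m_4 = -\tfrac{363}{20}u - \tfrac{671}{80}v to the basis.

S(g_2,r): lcm = uv^{2}. S = \tfrac{1}{5}u^{2} + \tfrac{17}{6}uv + \tfrac{7}{4}v^{2}.
  leading term u^{2}: subtract (\tfrac{1}{5})·g_1 from \tfrac{1}{5}u^{2} + \tfrac{17}{6}uv + \tfrac{7}{4}v^{2} → \tfrac{67}{30}uv + \tfrac{7}{4}v^{2} + \tfrac{3}{2}u + \tfrac{6}{5}v
  leading term uv: subtract (-\tfrac{67}{720})·r from \tfrac{67}{30}uv + \tfrac{7}{4}v^{2} + \tfrac{3}{2}u + \tfrac{6}{5}v → \tfrac{7}{4}v^{2} + \tfrac{41}{5}u + \tfrac{613}{120}v
  leading term v^{2}: subtract (\tfrac{7}{4})·g_2 from \tfrac{7}{4}v^{2} + \tfrac{41}{5}u + \tfrac{613}{120}v → \tfrac{157}{20}u + \tfrac{27}{5}v
  leading term u: subtract (-\tfrac{157}{363})·m_4 from \tfrac{157}{20}u + \tfrac{27}{5}v → \tfrac{4679}{2640}v
  leading term v: no divisor's leading term divides it; move \tfrac{4679}{2640}v to the remainder.
  remainder \tfrac{4679}{2640}v ≠ 0; add m_5 = \tfrac{4679}{2640}v to the basis.

The other S-polynomials (S(g_1,g_2), S(g_1,m_4), S(g_2,m_4), S(r,m_4), S(g_1,m_5), S(g_2,m_5), S(r,m_5), S(m_4,m_5)) all reduce to 0 modulo the current basis, so we have a Gröbner basis.
Inter-reduce: drop elements whose leading term is divisible by another's, tail-reduce, and make monic.
Reduced Gröbner basis: {u, v}.
The reduced Gröbner basis of I + (p) is {u, v} ≠ {1}, a proper ideal, so the enlarged system stays consistent: p is independent of I, with normal form -24uv + 72u + 42v.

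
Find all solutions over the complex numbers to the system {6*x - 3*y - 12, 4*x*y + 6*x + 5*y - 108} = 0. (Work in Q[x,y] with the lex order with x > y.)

Compute a lex Gröbner basis by Buchberger's algorithm.
f_1 = 6*x - 3*y - 12, LT = x.
f_2 = 4*x*y + 6*x + 5*y - 108, LT = x*y.

S(f_1,f_2): lcm = x*y. S = -3/2*x - 1/2*y**2 - 13/4*y + 27.
  leading term x: subtract (-1/4)·f_1 from -3/2*x - 1/2*y**2 - 13/4*y + 27 → -1/2*y**2 - 4*y + 24
  leading term y**2: no divisor's leading term divides it; move -1/2*y**2 to the remainder.
  leading term y: no divisor's leading term divides it; move -4*y to the remainder.
  leading term 1: no divisor's leading term divides it; move 24 to the remainder.
  remainder -1/2*y**2 - 4*y + 24 ≠ 0; add h_3 = -1/2*y**2 - 4*y + 24 to the basis.

S(f_1,h_3): leading monomials are coprime, so the S-polynomial reduces to 0 (Buchberger's first criterion).
S(f_2,h_3): lcm = x*y**2. S = -13/2*x*y + 48*x + 5/4*y**2 - 27*y.
  leading term x*y: subtract (-13/12*y)·f_1 from -13/2*x*y + 48*x + 5/4*y**2 - 27*y → 48*x - 2*y**2 - 40*y
  leading term x: subtract (8)·f_1 from 48*x - 2*y**2 - 40*y → -2*y**2 - 16*y + 96
  leading term y**2: subtract (4)·h_3 from -2*y**2 - 16*y + 96 → 0
  remainder 0.

Every S-polynomial of the final basis reduces to 0, so we have a Gröbner basis.
Inter-reduce: drop elements whose leading term is divisible by another's, tail-reduce, and make monic.
Reduced Gröbner basis: {x - 1/2*y - 2, y**2 + 8*y - 48}.

The lex basis is triangular: the last element involves only y. Solving y**2 + 8*y - 48 = 0 gives y ∈ {-12, 4}; substituting each value into the earlier elements determines the remaining variables.
  y = -12: the earlier basis element becomes x + 4 = 0, giving x = -4 — point (-4, -12).
  y = 4: the earlier basis element becomes x - 4 = 0, giving x = 4 — point (4, 4).

{(-4, -12), (4, 4)}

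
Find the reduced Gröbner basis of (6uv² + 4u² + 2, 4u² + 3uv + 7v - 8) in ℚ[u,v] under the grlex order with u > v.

f_1 = 6uv² + 4u² + 2, LT = uv².
f_2 = 4u² + 3uv + 7v - 8, LT = u².

S(f_1,f_2): lcm = u²v². S = -¾uv³ + ⅔u³ - 7/4v³ + 2v² + ⅓u.
  leading term uv³: subtract (-⅛v)·f_1 from -¾uv³ + ⅔u³ - 7/4v³ + 2v² + ⅓u → ⅔u³ + ½u²v - 7/4v³ + 2v² + ⅓u + ¼v
  leading term u³: subtract (⅙u)·f_2 from ⅔u³ + ½u²v - 7/4v³ + 2v² + ⅓u + ¼v → -7/4v³ - 7/6uv + 2v² + 5/3u + ¼v
  leading term v³: no divisor's leading term divides it; move -7/4v³ to the remainder.
  leading term uv: no divisor's leading term divides it; move -7/6uv to the remainder.
  leading term v²: no divisor's leading term divides it; move 2v² to the remainder.
  leading term u: no divisor's leading term divides it; move 5/3u to the remainder.
  leading term v: no divisor's leading term divides it; move ¼v to the remainder.
  remainder -7/4v³ - 7/6uv + 2v² + 5/3u + ¼v ≠ 0; add g_3 = -7/4v³ - 7/6uv + 2v² + 5/3u + ¼v to the basis.

S(f_1,g_3): lcm = uv³. S = 8/7uv² + 20/21u² + 1/7uv + ⅓v.
  leading term uv²: subtract (4/21)·f_1 from 8/7uv² + 20/21u² + 1/7uv + ⅓v → 4/21u² + 1/7uv + ⅓v - 8/21
  leading term u²: subtract (1/21)·f_2 from 4/21u² + 1/7uv + ⅓v - 8/21 → 0
  remainder 0.

S(f_2,g_3): leading monomials are coprime, so the S-polynomial reduces to 0 (Buchberger's first criterion).
Every S-polynomial of the final basis reduces to 0, so we have a Gröbner basis.

G = {uv² - ½uv - 7/6v + 5/3, v³ + ⅔uv - 8/7v² - 20/21u - 1/7v, u² + ¾uv + 7/4v - 2}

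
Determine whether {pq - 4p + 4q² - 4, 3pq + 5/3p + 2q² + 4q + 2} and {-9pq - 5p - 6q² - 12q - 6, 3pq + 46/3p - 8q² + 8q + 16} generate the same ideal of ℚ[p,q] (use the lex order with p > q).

Since reduced Gröbner bases are canonical representatives of ideals under a given ordering, it suffices to compute and compare them.
Buchberger on the first generating set:
f_1 = pq - 4p + 4q² - 4, LT = pq.
f_2 = 3pq + 5/3p + 2q² + 4q + 2, LT = pq.

S(f_1,f_2): lcm = pq. S = -41/9p + 10/3q² - 4/3q - 14/3.
  reduce S modulo (f_1, f_2):
  remainder -41/9p + 10/3q² - 4/3q - 14/3 ≠ 0; add g_3 = -41/9p + 10/3q² - 4/3q - 14/3 to the basis.

S(f_1,g_3): lcm = pq. S = -4p + 30/41q³ + 152/41q² - 42/41q - 4.
  reduce S modulo (f_1, f_2, g_3):
  remainder 30/41q³ + 32/41q² + 6/41q + 4/41 ≠ 0; add g_4 = 30/41q³ + 32/41q² + 6/41q + 4/41 to the basis.

The other S-polynomials (S(f_2,g_3), S(f_1,g_4), S(f_2,g_4), S(g_3,g_4)) all reduce to 0 modulo the current basis, so we have a Gröbner basis.
Inter-reduce: drop elements whose leading term is divisible by another's, tail-reduce, and make monic.
Reduced Gröbner basis: {p - 30/41q² + 12/41q + 42/41, q³ + 16/15q² + ⅕q + 2/15}.

Buchberger on the second generating set:
h_1 = -9pq - 5p - 6q² - 12q - 6, LT = pq.
h_2 = 3pq + 46/3p - 8q² + 8q + 16, LT = pq.

S(h_1,h_2): lcm = pq. S = -41/9p + 10/3q² - 4/3q - 14/3.
  reduce S modulo (h_1, h_2):
  remainder -41/9p + 10/3q² - 4/3q - 14/3 ≠ 0; add k_3 = -41/9p + 10/3q² - 4/3q - 14/3 to the basis.

S(h_1,k_3): lcm = pq. S = 5/9p + 30/41q³ + 46/123q² + 38/123q + ⅔.
  reduce S modulo (h_1, h_2, k_3):
  remainder 30/41q³ + 32/41q² + 6/41q + 4/41 ≠ 0; add k_4 = 30/41q³ + 32/41q² + 6/41q + 4/41 to the basis.

The other S-polynomials (S(h_2,k_3), S(h_1,k_4), S(h_2,k_4), S(k_3,k_4)) all reduce to 0 modulo the current basis, so we have a Gröbner basis.
Inter-reduce: drop elements whose leading term is divisible by another's, tail-reduce, and make monic.
Reduced Gröbner basis: {p - 30/41q² + 12/41q + 42/41, q³ + 16/15q² + ⅕q + 2/15}.

These coincide, so the ideals are equal.

Yes, the ideals are equal.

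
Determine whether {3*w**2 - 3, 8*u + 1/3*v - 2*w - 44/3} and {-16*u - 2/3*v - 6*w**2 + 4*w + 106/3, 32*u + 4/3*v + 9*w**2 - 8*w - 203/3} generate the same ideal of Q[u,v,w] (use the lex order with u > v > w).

Since reduced Gröbner bases are canonical representatives of ideals under a given ordering, it suffices to compute and compare them.
Buchberger on the first generating set:
f_1 = 3*w**2 - 3, LT = w**2.
f_2 = 8*u + 1/3*v - 2*w - 44/3, LT = u.

The S-polynomials (S(f_1,f_2)) all reduce to 0 modulo the current basis, so we have a Gröbner basis.
Inter-reduce: drop elements whose leading term is divisible by another's, tail-reduce, and make monic.
Reduced Gröbner basis: {u + 1/24*v - 1/4*w - 11/6, w**2 - 1}.

Buchberger on the second generating set:
h_1 = -16*u - 2/3*v - 6*w**2 + 4*w + 106/3, LT = u.
h_2 = 32*u + 4/3*v + 9*w**2 - 8*w - 203/3, LT = u.

S(h_1,h_2): lcm = u. S = 3/32*w**2 - 3/32.
  leading term w**2: no divisor's leading term divides it; move 3/32*w**2 to the remainder.
  leading term 1: no divisor's leading term divides it; move -3/32 to the remainder.
  remainder 3/32*w**2 - 3/32 ≠ 0; add k_3 = 3/32*w**2 - 3/32 to the basis.

The other S-polynomials (S(h_1,k_3), S(h_2,k_3)) all reduce to 0 modulo the current basis, so we have a Gröbner basis.
Inter-reduce: drop elements whose leading term is divisible by another's, tail-reduce, and make monic.
Reduced Gröbner basis: {u + 1/24*v - 1/4*w - 11/6, w**2 - 1}.

Same reduced basis, so the two generating sets span the same ideal.

Yes, the ideals are equal.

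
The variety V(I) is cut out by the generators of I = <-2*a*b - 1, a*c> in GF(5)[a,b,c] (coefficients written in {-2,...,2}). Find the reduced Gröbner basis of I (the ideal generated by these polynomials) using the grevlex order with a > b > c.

f_1 = -2*a*b - 1, LT = a*b.
f_2 = a*c, LT = a*c.

S(f_1,f_2): lcm = a*b*c. S = -2*c.
  reduce S modulo (f_1, f_2):
  remainder -2*c ≠ 0; add g_3 = -2*c to the basis.

The other S-polynomials (S(f_1,g_3), S(f_2,g_3)) all reduce to 0 modulo the current basis, so we have a Gröbner basis.
Inter-reduce: drop elements whose leading term is divisible by another's, tail-reduce, and make monic.

G = {a*b - 2, c}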